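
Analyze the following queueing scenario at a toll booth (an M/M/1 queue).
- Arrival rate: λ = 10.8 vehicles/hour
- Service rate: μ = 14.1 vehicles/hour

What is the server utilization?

Server utilization: ρ = λ/μ
ρ = 10.8/14.1 = 0.7660
The server is busy 76.60% of the time.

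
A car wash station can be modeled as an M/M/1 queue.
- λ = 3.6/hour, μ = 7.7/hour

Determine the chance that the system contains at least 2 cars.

ρ = λ/μ = 3.6/7.7 = 0.4675
P(N ≥ n) = ρⁿ
P(N ≥ 2) = 0.4675^2
P(N ≥ 2) = 0.2186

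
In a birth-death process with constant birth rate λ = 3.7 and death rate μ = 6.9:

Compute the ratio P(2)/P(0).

For constant rates: P(n)/P(0) = (λ/μ)^n
P(2)/P(0) = (3.7/6.9)^2 = 0.5362^2 = 0.2875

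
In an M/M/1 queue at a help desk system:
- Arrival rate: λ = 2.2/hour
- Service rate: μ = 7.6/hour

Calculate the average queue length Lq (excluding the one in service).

ρ = λ/μ = 2.2/7.6 = 0.2895
For M/M/1: Lq = λ²/(μ(μ-λ))
Lq = 4.84/(7.6 × 5.40)
Lq = 0.1179 tickets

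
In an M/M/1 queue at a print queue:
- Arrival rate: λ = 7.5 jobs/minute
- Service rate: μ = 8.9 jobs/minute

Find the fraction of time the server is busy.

Server utilization: ρ = λ/μ
ρ = 7.5/8.9 = 0.8427
The server is busy 84.27% of the time.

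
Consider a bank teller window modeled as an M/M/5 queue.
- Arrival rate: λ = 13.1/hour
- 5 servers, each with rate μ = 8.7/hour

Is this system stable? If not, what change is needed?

Stability requires ρ = λ/(cμ) < 1
ρ = 13.1/(5 × 8.7) = 13.1/43.50 = 0.3011
Since 0.3011 < 1, the system is STABLE.
The servers are busy 30.11% of the time.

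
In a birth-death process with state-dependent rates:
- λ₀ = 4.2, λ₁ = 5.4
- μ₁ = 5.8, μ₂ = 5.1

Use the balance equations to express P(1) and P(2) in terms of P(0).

Balance equations:
State 0: λ₀P₀ = μ₁P₁ → P₁ = (λ₀/μ₁)P₀ = (4.2/5.8)P₀ = 0.7241P₀
State 1: P₂ = (λ₀λ₁)/(μ₁μ₂)P₀ = (4.2×5.4)/(5.8×5.1)P₀ = 0.7667P₀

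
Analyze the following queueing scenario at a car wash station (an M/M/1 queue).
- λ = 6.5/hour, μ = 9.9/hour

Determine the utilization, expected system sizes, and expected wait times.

Step 1: ρ = λ/μ = 6.5/9.9 = 0.6566
Step 2: L = λ/(μ-λ) = 6.5/3.40 = 1.9118
Step 3: Lq = λ²/(μ(μ-λ)) = 42.25/(9.9×3.40) = 1.2552
Step 4: W = 1/(μ-λ) = 1/3.40 = 0.29412
Step 5: Wq = λ/(μ(μ-λ)) = 6.5/(9.9×3.40) = 0.1931
Step 6: P(0) = 1-ρ = 0.3434
Verify: L = λW = 6.5×0.29412 = 1.9118 ✔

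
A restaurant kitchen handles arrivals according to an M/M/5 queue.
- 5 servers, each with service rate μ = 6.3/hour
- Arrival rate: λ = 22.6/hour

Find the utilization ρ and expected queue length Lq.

Traffic intensity: ρ = λ/(cμ) = 22.6/(5×6.3) = 0.7175
Since ρ = 0.7175 < 1, system is stable.
Offered load a = λ/μ = cρ = 22.6/6.3 = 3.5873
P₀ = [ Σₙ₌₀^4 aⁿ/n! + a^5/(5!(1-ρ)) ]⁻¹
Σ = a^0/0! + a^1/1! + a^2/2! + a^3/3! + a^4/4! = 1.0000 + 3.5873 + 6.4344 + 7.6940 + 6.9002 = 25.6159
a^5/(5!(1-ρ)) = 594.0725/(120 × 0.28254) = 17.5218
P₀ = 1/(25.6159 + 17.5218) = 0.02318
Lq = P₀·a^5·ρ / (5!(1-ρ)²) = 0.02318 × 594.0725 × 0.7175 / (120 × 0.07983) = 1.0314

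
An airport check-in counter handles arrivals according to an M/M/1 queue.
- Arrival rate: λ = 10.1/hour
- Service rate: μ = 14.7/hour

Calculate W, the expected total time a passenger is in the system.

First, compute utilization: ρ = λ/μ = 10.1/14.7 = 0.6871
For M/M/1: W = 1/(μ-λ)
W = 1/(14.7-10.1) = 1/4.60
W = 0.2174 hours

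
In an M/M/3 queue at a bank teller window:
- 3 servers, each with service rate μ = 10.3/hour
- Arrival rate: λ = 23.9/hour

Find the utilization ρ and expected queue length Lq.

Traffic intensity: ρ = λ/(cμ) = 23.9/(3×10.3) = 0.7735
Since ρ = 0.7735 < 1, system is stable.
Offered load a = λ/μ = cρ = 23.9/10.3 = 2.3204
P₀ = [ Σₙ₌₀^2 aⁿ/n! + a^3/(3!(1-ρ)) ]⁻¹
Σ = a^0/0! + a^1/1! + a^2/2! = 1.0000 + 2.3204 + 2.6921 = 6.0125
a^3/(3!(1-ρ)) = 12.4934/(6 × 0.226537) = 9.1916
P₀ = 1/(6.0125 + 9.1916) = 0.06577
Lq = P₀·a^3·ρ / (3!(1-ρ)²) = 0.06577 × 12.4934 × 0.7735 / (6 × 0.05132) = 2.0641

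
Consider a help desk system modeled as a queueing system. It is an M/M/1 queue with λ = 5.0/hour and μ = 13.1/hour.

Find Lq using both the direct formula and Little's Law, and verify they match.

Method 1 (direct): Lq = λ²/(μ(μ-λ)) = 25.00/(13.1 × 8.10) = 0.2356

Method 2 (Little's Law):
W = 1/(μ-λ) = 1/8.10 = 0.12346
Wq = W - 1/μ = 0.12346 - 0.076336 = 0.04712
Lq = λWq = 5.0 × 0.04712 = 0.2356 ✔ (matches Method 1)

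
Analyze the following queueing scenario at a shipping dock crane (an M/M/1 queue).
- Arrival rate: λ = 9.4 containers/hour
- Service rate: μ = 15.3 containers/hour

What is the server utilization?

Server utilization: ρ = λ/μ
ρ = 9.4/15.3 = 0.6144
The server is busy 61.44% of the time.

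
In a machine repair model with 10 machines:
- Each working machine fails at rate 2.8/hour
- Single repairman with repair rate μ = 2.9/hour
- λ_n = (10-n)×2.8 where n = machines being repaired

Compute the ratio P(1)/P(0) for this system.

P(1)/P(0) = ∏_{i=0}^{1-1} λ_i/μ_{i+1}
= (10-0)×2.8/2.9
= 9.6552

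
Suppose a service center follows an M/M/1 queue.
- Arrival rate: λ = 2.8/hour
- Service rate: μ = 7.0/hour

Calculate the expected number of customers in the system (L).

ρ = λ/μ = 2.8/7.0 = 0.4000
For M/M/1: L = λ/(μ-λ)
L = 2.8/(7.0-2.8) = 2.8/4.20
L = 0.6667 customers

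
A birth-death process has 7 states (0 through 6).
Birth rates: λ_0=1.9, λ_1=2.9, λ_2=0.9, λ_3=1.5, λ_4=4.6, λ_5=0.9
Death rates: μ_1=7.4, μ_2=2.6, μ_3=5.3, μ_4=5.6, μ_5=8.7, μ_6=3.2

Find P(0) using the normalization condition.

Ratios P(n)/P(0) = (λ₀···λₙ₋₁)/(μ₁···μₙ):
P(1)/P(0) = (1.9)/(7.4) = 0.25676
P(2)/P(0) = (1.9×2.9)/(7.4×2.6) = 0.28638
P(3)/P(0) = (1.9×2.9×0.9)/(7.4×2.6×5.3) = 0.048631
P(4)/P(0) = (1.9×2.9×0.9×1.5)/(7.4×2.6×5.3×5.6) = 0.013026
P(5)/P(0) = (1.9×2.9×0.9×1.5×4.6)/(7.4×2.6×5.3×5.6×8.7) = 0.0068874
P(6)/P(0) = (1.9×2.9×0.9×1.5×4.6×0.9)/(7.4×2.6×5.3×5.6×8.7×3.2) = 0.0019371

Normalization: ∑ P(n) = 1
P(0) × (1.0000 + 0.25676 + 0.28638 + 0.048631 + 0.013026 + 0.0068874 + 0.0019371) = 1
P(0) × 1.6136 = 1
P(0) = 1/1.6136 = 0.6197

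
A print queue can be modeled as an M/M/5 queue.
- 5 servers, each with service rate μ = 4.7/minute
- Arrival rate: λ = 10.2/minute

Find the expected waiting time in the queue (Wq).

Traffic intensity: ρ = λ/(cμ) = 10.2/(5×4.7) = 0.4340
Since ρ = 0.4340 < 1, system is stable.
Offered load a = λ/μ = cρ = 10.2/4.7 = 2.1702
P₀ = [ Σₙ₌₀^4 aⁿ/n! + a^5/(5!(1-ρ)) ]⁻¹
Σ = a^0/0! + a^1/1! + a^2/2! + a^3/3! + a^4/4! = 1.00000 + 2.17021 + 2.35491 + 1.70355 + 0.924268 = 8.1529
a^5/(5!(1-ρ)) = 48.1406/(120 × 0.5660) = 0.7088
P₀ = 1/(8.1529 + 0.7088) = 0.1128
Lq = P₀·a^5·ρ / (5!(1-ρ)²) = 0.11284 × 48.1406 × 0.43404 / (120 × 0.32031) = 0.06134
Wq = Lq/λ = 0.06134/10.2 = 0.006014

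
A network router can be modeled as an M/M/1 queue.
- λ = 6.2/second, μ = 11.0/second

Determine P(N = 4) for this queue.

ρ = λ/μ = 6.2/11.0 = 0.56364
P(n) = (1-ρ)ρⁿ
P(4) = (1-0.56364) × 0.56364^4
P(4) = 0.43636 × 0.10093
P(4) = 0.04404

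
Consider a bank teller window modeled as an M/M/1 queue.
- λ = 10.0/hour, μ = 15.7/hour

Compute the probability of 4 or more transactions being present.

ρ = λ/μ = 10.0/15.7 = 0.63694
P(N ≥ n) = ρⁿ
P(N ≥ 4) = 0.63694^4
P(N ≥ 4) = 0.1646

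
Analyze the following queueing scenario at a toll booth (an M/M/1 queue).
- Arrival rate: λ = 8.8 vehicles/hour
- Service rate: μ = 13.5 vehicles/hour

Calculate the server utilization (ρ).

Server utilization: ρ = λ/μ
ρ = 8.8/13.5 = 0.6519
The server is busy 65.19% of the time.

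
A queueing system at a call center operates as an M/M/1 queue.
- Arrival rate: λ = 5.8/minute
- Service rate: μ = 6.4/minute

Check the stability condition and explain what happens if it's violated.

Stability requires ρ = λ/(cμ) < 1
ρ = 5.8/(1 × 6.4) = 5.8/6.40 = 0.9062
Since 0.9062 < 1, the system is STABLE.
The server is busy 90.62% of the time.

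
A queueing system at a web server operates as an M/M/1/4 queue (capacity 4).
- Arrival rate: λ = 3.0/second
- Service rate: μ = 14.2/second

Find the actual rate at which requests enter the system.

ρ = λ/μ = 3.0/14.2 = 0.21127
P₀ = (1-ρ)/(1-ρ^(K+1)) = (1-0.21127)/(1-0.21127^5) = 0.78873/0.99958 = 0.7891
P_K = P₀×ρ^K = 0.7891 × 0.21127^4 = 0.7891 × 0.001992 = 0.001572
λ_eff = λ(1-P_K) = 3.0 × (1 - 0.001572) = 3.0 × 0.99843 = 2.9953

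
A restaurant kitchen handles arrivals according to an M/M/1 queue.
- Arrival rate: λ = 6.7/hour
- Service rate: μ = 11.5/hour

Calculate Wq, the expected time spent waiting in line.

First, compute utilization: ρ = λ/μ = 6.7/11.5 = 0.5826
For M/M/1: Wq = λ/(μ(μ-λ))
Wq = 6.7/(11.5 × (11.5-6.7))
Wq = 6.7/(11.5 × 4.80)
Wq = 0.1214 hours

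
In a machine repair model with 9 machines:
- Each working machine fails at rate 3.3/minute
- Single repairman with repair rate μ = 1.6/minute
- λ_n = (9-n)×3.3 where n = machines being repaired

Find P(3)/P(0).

P(3)/P(0) = ∏_{i=0}^{3-1} λ_i/μ_{i+1}
= (9-0)×3.3/1.6 × (9-1)×3.3/1.6 × (9-2)×3.3/1.6
= 4421.9355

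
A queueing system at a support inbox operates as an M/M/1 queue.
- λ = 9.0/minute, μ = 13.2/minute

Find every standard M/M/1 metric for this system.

Step 1: ρ = λ/μ = 9.0/13.2 = 0.6818
Step 2: L = λ/(μ-λ) = 9.0/4.20 = 2.1429
Step 3: Lq = λ²/(μ(μ-λ)) = 81.00/(13.2×4.20) = 1.4610
Step 4: W = 1/(μ-λ) = 1/4.20 = 0.2381
Step 5: Wq = λ/(μ(μ-λ)) = 9.0/(13.2×4.20) = 0.1623
Step 6: P(0) = 1-ρ = 0.3182
Verify: L = λW = 9.0×0.2381 = 2.1429 ✔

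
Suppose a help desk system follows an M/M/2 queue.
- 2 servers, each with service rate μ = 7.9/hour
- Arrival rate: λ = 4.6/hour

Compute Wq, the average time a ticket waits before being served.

Traffic intensity: ρ = λ/(cμ) = 4.6/(2×7.9) = 0.2911
Since ρ = 0.2911 < 1, system is stable.
Offered load a = λ/μ = cρ = 4.6/7.9 = 0.5823
P₀ = [ Σₙ₌₀^1 aⁿ/n! + a^2/(2!(1-ρ)) ]⁻¹
Σ = a^0/0! + a^1/1! = 1.0000 + 0.5823 = 1.5823
a^2/(2!(1-ρ)) = 0.33905/(2 × 0.70886) = 0.2392
P₀ = 1/(1.5823 + 0.2392) = 0.5490
Lq = P₀·a^2·ρ / (2!(1-ρ)²) = 0.54902 × 0.33905 × 0.29114 / (2 × 0.50248) = 0.05393
Wq = Lq/λ = 0.05393/4.6 = 0.01172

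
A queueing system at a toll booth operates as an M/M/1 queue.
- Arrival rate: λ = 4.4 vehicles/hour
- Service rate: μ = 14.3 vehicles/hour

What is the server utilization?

Server utilization: ρ = λ/μ
ρ = 4.4/14.3 = 0.3077
The server is busy 30.77% of the time.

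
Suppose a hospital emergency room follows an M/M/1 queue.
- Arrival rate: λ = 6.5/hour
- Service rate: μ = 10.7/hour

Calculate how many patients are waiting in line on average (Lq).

ρ = λ/μ = 6.5/10.7 = 0.6075
For M/M/1: Lq = λ²/(μ(μ-λ))
Lq = 42.25/(10.7 × 4.20)
Lq = 0.9401 patients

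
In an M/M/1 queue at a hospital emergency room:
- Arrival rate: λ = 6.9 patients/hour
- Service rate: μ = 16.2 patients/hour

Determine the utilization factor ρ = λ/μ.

Server utilization: ρ = λ/μ
ρ = 6.9/16.2 = 0.4259
The server is busy 42.59% of the time.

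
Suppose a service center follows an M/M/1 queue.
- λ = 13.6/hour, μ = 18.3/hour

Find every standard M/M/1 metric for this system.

Step 1: ρ = λ/μ = 13.6/18.3 = 0.7432
Step 2: L = λ/(μ-λ) = 13.6/4.70 = 2.8936
Step 3: Lq = λ²/(μ(μ-λ)) = 184.96/(18.3×4.70) = 2.1504
Step 4: W = 1/(μ-λ) = 1/4.70 = 0.212766
Step 5: Wq = λ/(μ(μ-λ)) = 13.6/(18.3×4.70) = 0.1581
Step 6: P(0) = 1-ρ = 0.2568
Verify: L = λW = 13.6×0.212766 = 2.8936 ✔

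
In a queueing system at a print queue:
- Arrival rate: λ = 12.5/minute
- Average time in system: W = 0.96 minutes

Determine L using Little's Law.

Little's Law: L = λW
L = 12.5 × 0.96 = 12.0000 jobs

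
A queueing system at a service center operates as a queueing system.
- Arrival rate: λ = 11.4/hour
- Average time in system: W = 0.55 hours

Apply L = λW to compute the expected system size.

Little's Law: L = λW
L = 11.4 × 0.55 = 6.2700 customers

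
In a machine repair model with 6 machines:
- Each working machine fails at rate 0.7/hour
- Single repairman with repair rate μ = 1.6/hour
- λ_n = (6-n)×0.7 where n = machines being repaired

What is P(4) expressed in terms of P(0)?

P(4)/P(0) = ∏_{i=0}^{4-1} λ_i/μ_{i+1}
= (6-0)×0.7/1.6 × (6-1)×0.7/1.6 × (6-2)×0.7/1.6 × (6-3)×0.7/1.6
= 13.1891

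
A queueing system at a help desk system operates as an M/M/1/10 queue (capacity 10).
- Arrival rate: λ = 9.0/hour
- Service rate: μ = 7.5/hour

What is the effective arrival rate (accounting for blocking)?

ρ = λ/μ = 9.0/7.5 = 1.2000
P₀ = (1-ρ)/(1-ρ^(K+1)) = (1-1.2000)/(1-1.2000^11) = -0.2000/-6.4301 = 0.03110
P_K = P₀×ρ^K = 0.03110 × 1.2000^10 = 0.03110 × 6.1917 = 0.1926
λ_eff = λ(1-P_K) = 9.0 × (1 - 0.19259) = 9.0 × 0.80741 = 7.2667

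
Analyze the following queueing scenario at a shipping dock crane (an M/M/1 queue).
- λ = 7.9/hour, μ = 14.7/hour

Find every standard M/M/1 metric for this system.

Step 1: ρ = λ/μ = 7.9/14.7 = 0.5374
Step 2: L = λ/(μ-λ) = 7.9/6.80 = 1.1618
Step 3: Lq = λ²/(μ(μ-λ)) = 62.41/(14.7×6.80) = 0.6243
Step 4: W = 1/(μ-λ) = 1/6.80 = 0.14706
Step 5: Wq = λ/(μ(μ-λ)) = 7.9/(14.7×6.80) = 0.07903
Step 6: P(0) = 1-ρ = 0.4626
Verify: L = λW = 7.9×0.14706 = 1.1618 ✔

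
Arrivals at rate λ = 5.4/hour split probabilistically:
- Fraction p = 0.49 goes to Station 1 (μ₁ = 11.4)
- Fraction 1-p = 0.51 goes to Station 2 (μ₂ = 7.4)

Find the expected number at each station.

Effective rates: λ₁ = 5.4×0.49 = 2.646, λ₂ = 5.4×0.51 = 2.754
Station 1: ρ₁ = 2.646/11.4 = 0.2321, L₁ = ρ₁/(1-ρ₁) = 0.2321/(1-0.2321) = 0.3023
Station 2: ρ₂ = 2.754/7.4 = 0.37216, L₂ = ρ₂/(1-ρ₂) = 0.37216/(1-0.37216) = 0.5928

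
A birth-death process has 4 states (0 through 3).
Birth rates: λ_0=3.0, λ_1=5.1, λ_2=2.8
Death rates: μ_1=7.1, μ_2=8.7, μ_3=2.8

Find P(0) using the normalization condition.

Ratios P(n)/P(0) = (λ₀···λₙ₋₁)/(μ₁···μₙ):
P(1)/P(0) = (3.0)/(7.1) = 0.4225
P(2)/P(0) = (3.0×5.1)/(7.1×8.7) = 0.2477
P(3)/P(0) = (3.0×5.1×2.8)/(7.1×8.7×2.8) = 0.2477

Normalization: ∑ P(n) = 1
P(0) × (1.0000 + 0.4225 + 0.2477 + 0.2477) = 1
P(0) × 1.9179 = 1
P(0) = 1/1.9179 = 0.5214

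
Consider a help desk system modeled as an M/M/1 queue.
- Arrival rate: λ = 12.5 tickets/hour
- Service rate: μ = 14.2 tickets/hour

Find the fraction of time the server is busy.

Server utilization: ρ = λ/μ
ρ = 12.5/14.2 = 0.8803
The server is busy 88.03% of the time.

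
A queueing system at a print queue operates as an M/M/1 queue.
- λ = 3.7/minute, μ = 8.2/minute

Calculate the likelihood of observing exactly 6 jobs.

ρ = λ/μ = 3.7/8.2 = 0.45122
P(n) = (1-ρ)ρⁿ
P(6) = (1-0.45122) × 0.45122^6
P(6) = 0.5488 × 0.008440
P(6) = 0.004632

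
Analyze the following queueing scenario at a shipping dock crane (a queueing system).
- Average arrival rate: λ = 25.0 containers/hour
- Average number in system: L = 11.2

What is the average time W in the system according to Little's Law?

Little's Law: L = λW, so W = L/λ
W = 11.2/25.0 = 0.4480 hours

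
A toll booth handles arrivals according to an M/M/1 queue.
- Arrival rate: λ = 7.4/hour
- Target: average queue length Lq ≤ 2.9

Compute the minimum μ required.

For M/M/1: Lq = λ²/(μ(μ-λ))
Need Lq ≤ 2.9, i.e. μ(μ-λ) ≥ λ²/2.9
μ² - 7.4μ - 54.76/2.9 ≥ 0  →  μ² - 7.4μ - 18.88276 ≥ 0
Quadratic formula (positive root): μ = [λ + √(λ² + 4×18.88276)]/2
Discriminant: 54.76 + 4×18.88276 = 130.2910, √130.2910 = 11.4145
μ ≥ (7.4 + 11.4145)/2 = 9.4073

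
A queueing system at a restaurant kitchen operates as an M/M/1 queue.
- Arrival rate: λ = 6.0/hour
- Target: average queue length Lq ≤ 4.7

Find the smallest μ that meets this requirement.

For M/M/1: Lq = λ²/(μ(μ-λ))
Need Lq ≤ 4.7, i.e. μ(μ-λ) ≥ λ²/4.7
μ² - 6.0μ - 36.00/4.7 ≥ 0  →  μ² - 6.0μ - 7.65957 ≥ 0
Quadratic formula (positive root): μ = [λ + √(λ² + 4×7.65957)]/2
Discriminant: 36.00 + 4×7.65957 = 66.6383, √66.6383 = 8.1632
μ ≥ (6.0 + 8.1632)/2 = 7.0816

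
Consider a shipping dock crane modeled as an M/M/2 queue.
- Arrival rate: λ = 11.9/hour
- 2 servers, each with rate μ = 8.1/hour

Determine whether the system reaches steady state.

Stability requires ρ = λ/(cμ) < 1
ρ = 11.9/(2 × 8.1) = 11.9/16.20 = 0.7346
Since 0.7346 < 1, the system is STABLE.
The servers are busy 73.46% of the time.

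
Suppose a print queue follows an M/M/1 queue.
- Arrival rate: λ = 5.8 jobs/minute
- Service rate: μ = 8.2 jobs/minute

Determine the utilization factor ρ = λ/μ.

Server utilization: ρ = λ/μ
ρ = 5.8/8.2 = 0.7073
The server is busy 70.73% of the time.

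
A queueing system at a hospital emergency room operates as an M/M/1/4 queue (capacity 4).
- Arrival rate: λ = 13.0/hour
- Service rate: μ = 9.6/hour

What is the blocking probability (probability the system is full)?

ρ = λ/μ = 13.0/9.6 = 1.3542
P₀ = (1-ρ)/(1-ρ^(K+1)) = (1-1.3542)/(1-1.3542^5) = -0.3542/-3.5542 = 0.09966
P_K = P₀×ρ^K = 0.099656 × 1.3542^4 = 0.099656 × 3.3630 = 0.3351
Blocking probability = 33.51%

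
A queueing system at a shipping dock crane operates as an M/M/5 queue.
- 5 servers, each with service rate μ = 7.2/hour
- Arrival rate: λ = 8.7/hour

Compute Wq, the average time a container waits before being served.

Traffic intensity: ρ = λ/(cμ) = 8.7/(5×7.2) = 0.2417
Since ρ = 0.2417 < 1, system is stable.
Offered load a = λ/μ = cρ = 8.7/7.2 = 1.2083
P₀ = [ Σₙ₌₀^4 aⁿ/n! + a^5/(5!(1-ρ)) ]⁻¹
Σ = a^0/0! + a^1/1! + a^2/2! + a^3/3! + a^4/4! = 1.0000 + 1.2083 + 0.73003 + 0.29404 + 0.088825 = 3.3212
a^5/(5!(1-ρ)) = 2.5759/(120 × 0.7583) = 0.02831
P₀ = 1/(3.32123 + 0.0283069) = 0.2985
Lq = P₀·a^5·ρ / (5!(1-ρ)²) = 0.2985 × 2.5759 × 0.2417 / (120 × 0.5751) = 0.002693
Wq = Lq/λ = 0.0026932/8.7 = 0.0003096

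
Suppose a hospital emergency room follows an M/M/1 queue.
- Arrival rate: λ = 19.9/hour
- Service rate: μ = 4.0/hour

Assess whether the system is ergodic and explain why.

Stability requires ρ = λ/(cμ) < 1
ρ = 19.9/(1 × 4.0) = 19.9/4.00 = 4.9750
Since 4.9750 ≥ 1, the system is UNSTABLE.
Queue grows without bound. Need μ > λ = 19.9.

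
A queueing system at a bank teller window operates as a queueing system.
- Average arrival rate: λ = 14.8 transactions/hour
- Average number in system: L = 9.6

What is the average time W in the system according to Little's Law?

Little's Law: L = λW, so W = L/λ
W = 9.6/14.8 = 0.6486 hours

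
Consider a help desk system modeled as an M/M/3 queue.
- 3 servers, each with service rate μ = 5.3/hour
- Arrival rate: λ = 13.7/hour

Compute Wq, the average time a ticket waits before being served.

Traffic intensity: ρ = λ/(cμ) = 13.7/(3×5.3) = 0.8616
Since ρ = 0.8616 < 1, system is stable.
Offered load a = λ/μ = cρ = 13.7/5.3 = 2.5849
P₀ = [ Σₙ₌₀^2 aⁿ/n! + a^3/(3!(1-ρ)) ]⁻¹
Σ = a^0/0! + a^1/1! + a^2/2! = 1.0000 + 2.5849 + 3.3409 = 6.9258
a^3/(3!(1-ρ)) = 17.2717/(6 × 0.138365) = 20.8045
P₀ = 1/(6.9258 + 20.8045) = 0.03606
Lq = P₀·a^3·ρ / (3!(1-ρ)²) = 0.036062 × 17.2717 × 0.86164 / (6 × 0.019145) = 4.6720
Wq = Lq/λ = 4.6720/13.7 = 0.3410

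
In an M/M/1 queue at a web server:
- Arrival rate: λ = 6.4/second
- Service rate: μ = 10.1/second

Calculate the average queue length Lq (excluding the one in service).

ρ = λ/μ = 6.4/10.1 = 0.6337
For M/M/1: Lq = λ²/(μ(μ-λ))
Lq = 40.96/(10.1 × 3.70)
Lq = 1.0961 requests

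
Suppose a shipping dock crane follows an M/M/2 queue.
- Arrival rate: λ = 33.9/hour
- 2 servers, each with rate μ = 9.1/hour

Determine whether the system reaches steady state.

Stability requires ρ = λ/(cμ) < 1
ρ = 33.9/(2 × 9.1) = 33.9/18.20 = 1.8626
Since 1.8626 ≥ 1, the system is UNSTABLE.
Need c > λ/μ = 33.9/9.1 = 3.73.
Minimum servers needed: c = 4.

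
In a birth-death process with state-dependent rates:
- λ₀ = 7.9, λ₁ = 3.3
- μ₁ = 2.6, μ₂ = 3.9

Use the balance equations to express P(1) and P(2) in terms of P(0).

Balance equations:
State 0: λ₀P₀ = μ₁P₁ → P₁ = (λ₀/μ₁)P₀ = (7.9/2.6)P₀ = 3.0385P₀
State 1: P₂ = (λ₀λ₁)/(μ₁μ₂)P₀ = (7.9×3.3)/(2.6×3.9)P₀ = 2.5710P₀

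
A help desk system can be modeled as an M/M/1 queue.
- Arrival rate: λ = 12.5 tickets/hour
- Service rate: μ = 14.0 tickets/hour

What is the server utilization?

Server utilization: ρ = λ/μ
ρ = 12.5/14.0 = 0.8929
The server is busy 89.29% of the time.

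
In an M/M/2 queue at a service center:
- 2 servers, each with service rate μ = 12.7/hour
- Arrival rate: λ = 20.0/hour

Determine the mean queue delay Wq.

Traffic intensity: ρ = λ/(cμ) = 20.0/(2×12.7) = 0.7874
Since ρ = 0.7874 < 1, system is stable.
Offered load a = λ/μ = cρ = 20.0/12.7 = 1.5748
P₀ = [ Σₙ₌₀^1 aⁿ/n! + a^2/(2!(1-ρ)) ]⁻¹
Σ = a^0/0! + a^1/1! = 1.0000 + 1.5748 = 2.5748
a^2/(2!(1-ρ)) = 2.48000/(2 × 0.212598) = 5.8326
P₀ = 1/(2.5748 + 5.8326) = 0.1189
Lq = P₀·a^2·ρ / (2!(1-ρ)²) = 0.11894 × 2.4800 × 0.78740 / (2 × 0.045198) = 2.5694
Wq = Lq/λ = 2.5694/20.0 = 0.1285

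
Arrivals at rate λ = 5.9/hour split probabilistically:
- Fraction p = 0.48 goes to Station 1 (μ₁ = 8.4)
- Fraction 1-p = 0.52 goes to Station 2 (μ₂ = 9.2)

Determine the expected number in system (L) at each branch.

Effective rates: λ₁ = 5.9×0.48 = 2.832, λ₂ = 5.9×0.52 = 3.068
Station 1: ρ₁ = 2.832/8.4 = 0.33714, L₁ = ρ₁/(1-ρ₁) = 0.33714/(1-0.33714) = 0.5086
Station 2: ρ₂ = 3.068/9.2 = 0.33348, L₂ = ρ₂/(1-ρ₂) = 0.33348/(1-0.33348) = 0.5003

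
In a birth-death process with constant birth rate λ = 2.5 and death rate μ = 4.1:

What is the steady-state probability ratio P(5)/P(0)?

For constant rates: P(n)/P(0) = (λ/μ)^n
P(5)/P(0) = (2.5/4.1)^5 = 0.60976^5 = 0.08429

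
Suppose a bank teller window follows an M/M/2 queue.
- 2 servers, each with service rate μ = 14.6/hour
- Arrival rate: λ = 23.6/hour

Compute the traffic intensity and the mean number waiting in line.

Traffic intensity: ρ = λ/(cμ) = 23.6/(2×14.6) = 0.8082
Since ρ = 0.8082 < 1, system is stable.
Offered load a = λ/μ = cρ = 23.6/14.6 = 1.6164
P₀ = [ Σₙ₌₀^1 aⁿ/n! + a^2/(2!(1-ρ)) ]⁻¹
Σ = a^0/0! + a^1/1! = 1.0000 + 1.6164 = 2.6164
a^2/(2!(1-ρ)) = 2.61287/(2 × 0.191781) = 6.8121
P₀ = 1/(2.6164 + 6.8121) = 0.1061
Lq = P₀·a^2·ρ / (2!(1-ρ)²) = 0.10606 × 2.6129 × 0.80822 / (2 × 0.036780) = 3.0448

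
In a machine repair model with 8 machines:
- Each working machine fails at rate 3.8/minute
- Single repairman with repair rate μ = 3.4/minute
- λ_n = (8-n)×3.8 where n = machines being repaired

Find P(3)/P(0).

P(3)/P(0) = ∏_{i=0}^{3-1} λ_i/μ_{i+1}
= (8-0)×3.8/3.4 × (8-1)×3.8/3.4 × (8-2)×3.8/3.4
= 469.0869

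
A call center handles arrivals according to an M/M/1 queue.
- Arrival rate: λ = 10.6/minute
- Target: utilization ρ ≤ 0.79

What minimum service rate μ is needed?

ρ = λ/μ, so μ = λ/ρ
μ ≥ 10.6/0.79 = 13.4177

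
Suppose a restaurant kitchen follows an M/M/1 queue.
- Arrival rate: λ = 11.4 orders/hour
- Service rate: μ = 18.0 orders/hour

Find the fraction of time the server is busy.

Server utilization: ρ = λ/μ
ρ = 11.4/18.0 = 0.6333
The server is busy 63.33% of the time.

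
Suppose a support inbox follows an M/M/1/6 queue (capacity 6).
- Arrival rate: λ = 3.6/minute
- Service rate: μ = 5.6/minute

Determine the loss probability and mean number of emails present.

ρ = λ/μ = 3.6/5.6 = 0.64286
P₀ = (1-ρ)/(1-ρ^(K+1)) = (1-0.64286)/(1-0.64286^7) = 0.3571/0.9546 = 0.3741
P_K = P₀×ρ^K = 0.37412 × 0.64286^6 = 0.37412 × 0.070583 = 0.02641
Blocking probability P_6 = 0.02641 (2.64%)
L = ρ[1 - (K+1)ρ^K + Kρ^(K+1)] / [(1-ρ)(1-ρ^(K+1))]
L = 0.64286 × (1 - 7×0.07058 + 6×0.04537) / ((1 - 0.64286) × (1 - 0.04537)) = 1.4673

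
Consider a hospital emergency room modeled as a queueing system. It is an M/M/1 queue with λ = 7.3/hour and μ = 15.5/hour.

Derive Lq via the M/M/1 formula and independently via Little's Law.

Method 1 (direct): Lq = λ²/(μ(μ-λ)) = 53.29/(15.5 × 8.20) = 0.4193

Method 2 (Little's Law):
W = 1/(μ-λ) = 1/8.20 = 0.1219512
Wq = W - 1/μ = 0.1219512 - 0.06451613 = 0.05744
Lq = λWq = 7.3 × 0.05744 = 0.4193 ✔ (matches Method 1)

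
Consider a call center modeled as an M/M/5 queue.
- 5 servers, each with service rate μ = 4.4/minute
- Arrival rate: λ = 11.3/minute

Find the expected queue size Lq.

Traffic intensity: ρ = λ/(cμ) = 11.3/(5×4.4) = 0.5136
Since ρ = 0.5136 < 1, system is stable.
Offered load a = λ/μ = cρ = 11.3/4.4 = 2.5682
P₀ = [ Σₙ₌₀^4 aⁿ/n! + a^5/(5!(1-ρ)) ]⁻¹
Σ = a^0/0! + a^1/1! + a^2/2! + a^3/3! + a^4/4! = 1.00000 + 2.56818 + 3.29778 + 2.82310 + 1.81256 = 11.5016
a^5/(5!(1-ρ)) = 111.7195/(120 × 0.48636) = 1.9142
P₀ = 1/(11.5016 + 1.9142) = 0.07454
Lq = P₀·a^5·ρ / (5!(1-ρ)²) = 0.07454 × 111.7195 × 0.5136 / (120 × 0.2365) = 0.1507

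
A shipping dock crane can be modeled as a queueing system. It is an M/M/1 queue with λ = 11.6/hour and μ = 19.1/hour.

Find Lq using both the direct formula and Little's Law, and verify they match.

Method 1 (direct): Lq = λ²/(μ(μ-λ)) = 134.56/(19.1 × 7.50) = 0.9393

Method 2 (Little's Law):
W = 1/(μ-λ) = 1/7.50 = 0.133333
Wq = W - 1/μ = 0.133333 - 0.0523560 = 0.080977
Lq = λWq = 11.6 × 0.080977 = 0.9393 ✔ (matches Method 1)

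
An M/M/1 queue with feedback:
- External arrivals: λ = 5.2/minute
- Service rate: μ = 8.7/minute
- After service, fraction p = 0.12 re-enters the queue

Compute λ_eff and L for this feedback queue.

Effective arrival rate: λ_eff = λ/(1-p) = 5.2/(1-0.12) = 5.2/0.88 = 5.9091
ρ = λ_eff/μ = 5.9091/8.7 = 0.67921
L = ρ/(1-ρ) = 0.67921/(1-0.67921) = 2.1173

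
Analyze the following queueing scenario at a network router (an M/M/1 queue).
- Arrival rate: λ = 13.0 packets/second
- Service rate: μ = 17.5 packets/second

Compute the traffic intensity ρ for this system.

Server utilization: ρ = λ/μ
ρ = 13.0/17.5 = 0.7429
The server is busy 74.29% of the time.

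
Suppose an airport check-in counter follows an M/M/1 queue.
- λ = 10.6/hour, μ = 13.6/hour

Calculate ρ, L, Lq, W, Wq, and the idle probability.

Step 1: ρ = λ/μ = 10.6/13.6 = 0.7794
Step 2: L = λ/(μ-λ) = 10.6/3.00 = 3.5333
Step 3: Lq = λ²/(μ(μ-λ)) = 112.36/(13.6×3.00) = 2.7539
Step 4: W = 1/(μ-λ) = 1/3.00 = 0.33333
Step 5: Wq = λ/(μ(μ-λ)) = 10.6/(13.6×3.00) = 0.2598
Step 6: P(0) = 1-ρ = 0.2206
Verify: L = λW = 10.6×0.33333 = 3.5333 ✔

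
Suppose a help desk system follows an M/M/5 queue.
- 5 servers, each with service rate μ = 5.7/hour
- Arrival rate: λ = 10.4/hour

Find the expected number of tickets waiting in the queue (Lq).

Traffic intensity: ρ = λ/(cμ) = 10.4/(5×5.7) = 0.3649
Since ρ = 0.3649 < 1, system is stable.
Offered load a = λ/μ = cρ = 10.4/5.7 = 1.8246
P₀ = [ Σₙ₌₀^4 aⁿ/n! + a^5/(5!(1-ρ)) ]⁻¹
Σ = a^0/0! + a^1/1! + a^2/2! + a^3/3! + a^4/4! = 1.0000 + 1.8246 + 1.6645 + 1.0123 + 0.4618 = 5.9632
a^5/(5!(1-ρ)) = 20.2205/(120 × 0.6351) = 0.2653
P₀ = 1/(5.9632 + 0.2653) = 0.1606
Lq = P₀·a^5·ρ / (5!(1-ρ)²) = 0.16055 × 20.2205 × 0.36491 / (120 × 0.40334) = 0.02448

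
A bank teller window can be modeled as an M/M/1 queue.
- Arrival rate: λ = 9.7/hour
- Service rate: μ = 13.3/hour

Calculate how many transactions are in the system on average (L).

ρ = λ/μ = 9.7/13.3 = 0.7293
For M/M/1: L = λ/(μ-λ)
L = 9.7/(13.3-9.7) = 9.7/3.60
L = 2.6944 transactions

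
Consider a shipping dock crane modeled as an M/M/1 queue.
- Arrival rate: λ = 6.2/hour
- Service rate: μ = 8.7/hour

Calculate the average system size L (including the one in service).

ρ = λ/μ = 6.2/8.7 = 0.7126
For M/M/1: L = λ/(μ-λ)
L = 6.2/(8.7-6.2) = 6.2/2.50
L = 2.4800 containers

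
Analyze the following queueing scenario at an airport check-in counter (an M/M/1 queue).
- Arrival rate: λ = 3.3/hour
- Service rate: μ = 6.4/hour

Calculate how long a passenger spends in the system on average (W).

First, compute utilization: ρ = λ/μ = 3.3/6.4 = 0.5156
For M/M/1: W = 1/(μ-λ)
W = 1/(6.4-3.3) = 1/3.10
W = 0.3226 hours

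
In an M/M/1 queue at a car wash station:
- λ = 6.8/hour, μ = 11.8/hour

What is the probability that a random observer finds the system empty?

ρ = λ/μ = 6.8/11.8 = 0.5763
P(0) = 1 - ρ = 1 - 0.5763 = 0.4237
The server is idle 42.37% of the time.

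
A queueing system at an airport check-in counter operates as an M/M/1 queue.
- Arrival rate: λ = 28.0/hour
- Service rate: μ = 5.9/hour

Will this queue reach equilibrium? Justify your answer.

Stability requires ρ = λ/(cμ) < 1
ρ = 28.0/(1 × 5.9) = 28.0/5.90 = 4.7458
Since 4.7458 ≥ 1, the system is UNSTABLE.
Queue grows without bound. Need μ > λ = 28.0.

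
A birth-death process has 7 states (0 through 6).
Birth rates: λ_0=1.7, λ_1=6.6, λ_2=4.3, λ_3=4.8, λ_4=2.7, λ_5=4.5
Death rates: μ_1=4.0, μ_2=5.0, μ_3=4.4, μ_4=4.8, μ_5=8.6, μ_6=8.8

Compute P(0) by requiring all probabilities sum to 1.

Ratios P(n)/P(0) = (λ₀···λₙ₋₁)/(μ₁···μₙ):
P(1)/P(0) = (1.7)/(4.0) = 0.42500
P(2)/P(0) = (1.7×6.6)/(4.0×5.0) = 0.56100
P(3)/P(0) = (1.7×6.6×4.3)/(4.0×5.0×4.4) = 0.54825
P(4)/P(0) = (1.7×6.6×4.3×4.8)/(4.0×5.0×4.4×4.8) = 0.54825
P(5)/P(0) = (1.7×6.6×4.3×4.8×2.7)/(4.0×5.0×4.4×4.8×8.6) = 0.17212
P(6)/P(0) = (1.7×6.6×4.3×4.8×2.7×4.5)/(4.0×5.0×4.4×4.8×8.6×8.8) = 0.088018

Normalization: ∑ P(n) = 1
P(0) × (1.0000 + 0.42500 + 0.56100 + 0.54825 + 0.54825 + 0.17212 + 0.088018) = 1
P(0) × 3.3426 = 1
P(0) = 1/3.3426 = 0.2992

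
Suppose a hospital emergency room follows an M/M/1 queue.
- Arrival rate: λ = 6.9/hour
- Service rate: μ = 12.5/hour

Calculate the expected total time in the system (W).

First, compute utilization: ρ = λ/μ = 6.9/12.5 = 0.5520
For M/M/1: W = 1/(μ-λ)
W = 1/(12.5-6.9) = 1/5.60
W = 0.1786 hours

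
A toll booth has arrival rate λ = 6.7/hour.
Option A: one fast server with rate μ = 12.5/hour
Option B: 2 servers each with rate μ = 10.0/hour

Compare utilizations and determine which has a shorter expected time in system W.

Option A: single server μ = 12.5 (M/M/1)
  ρ_A = 6.7/12.5 = 0.5360
  W_A = 1/(μ-λ) = 1/(12.5-6.7) = 1/5.80 = 0.1724

Option B: 2 servers μ = 10.0 (M/M/2)
  ρ_B = λ/(cμ) = 6.7/(2×10.0) = 0.3350
  Offered load a = λ/μ = cρ = 6.7/10.0 = 0.6700
  P₀ = [ Σₙ₌₀^1 aⁿ/n! + a^2/(2!(1-ρ)) ]⁻¹
  Σ = a^0/0! + a^1/1! = 1.0000 + 0.6700 = 1.6700
  a^2/(2!(1-ρ)) = 0.4489/(2 × 0.6650) = 0.3375
  P₀ = 1/(1.6700 + 0.3375) = 0.4981
  Lq = P₀·a^2·ρ / (2!(1-ρ)²) = 0.4981 × 0.4489 × 0.3350 / (2 × 0.4422) = 0.08470
  Wq_B = Lq/λ = 0.08470/6.7 = 0.01264
  W_B = Wq_B + 1/μ = 0.01264 + 0.1000 = 0.1126

Since W_B = 0.1126 < W_A = 0.1724, Option B (multiple servers) has the shorter time in system.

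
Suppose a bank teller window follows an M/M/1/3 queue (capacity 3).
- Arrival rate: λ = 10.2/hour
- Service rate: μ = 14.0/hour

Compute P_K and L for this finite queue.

ρ = λ/μ = 10.2/14.0 = 0.7286
P₀ = (1-ρ)/(1-ρ^(K+1)) = (1-0.7286)/(1-0.7286^4) = 0.2714/0.7182 = 0.3779
P_K = P₀×ρ^K = 0.3779 × 0.7286^3 = 0.3779 × 0.3868 = 0.1462
Blocking probability P_3 = 0.1462 (14.62%)
L = ρ[1 - (K+1)ρ^K + Kρ^(K+1)] / [(1-ρ)(1-ρ^(K+1))]
L = 0.7286 × (1 - 4×0.386783 + 3×0.281810) / ((1 - 0.7286) × (1 - 0.281810)) = 1.1150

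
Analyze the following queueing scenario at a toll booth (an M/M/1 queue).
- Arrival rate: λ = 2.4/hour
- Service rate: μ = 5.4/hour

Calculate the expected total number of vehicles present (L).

ρ = λ/μ = 2.4/5.4 = 0.4444
For M/M/1: L = λ/(μ-λ)
L = 2.4/(5.4-2.4) = 2.4/3.00
L = 0.8000 vehicles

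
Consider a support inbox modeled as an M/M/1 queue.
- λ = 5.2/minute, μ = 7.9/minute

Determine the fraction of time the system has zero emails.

ρ = λ/μ = 5.2/7.9 = 0.6582
P(0) = 1 - ρ = 1 - 0.6582 = 0.3418
The server is idle 34.18% of the time.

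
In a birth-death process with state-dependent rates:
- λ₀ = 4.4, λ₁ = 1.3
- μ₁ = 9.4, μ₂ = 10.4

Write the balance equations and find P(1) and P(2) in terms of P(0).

Balance equations:
State 0: λ₀P₀ = μ₁P₁ → P₁ = (λ₀/μ₁)P₀ = (4.4/9.4)P₀ = 0.4681P₀
State 1: P₂ = (λ₀λ₁)/(μ₁μ₂)P₀ = (4.4×1.3)/(9.4×10.4)P₀ = 0.05851P₀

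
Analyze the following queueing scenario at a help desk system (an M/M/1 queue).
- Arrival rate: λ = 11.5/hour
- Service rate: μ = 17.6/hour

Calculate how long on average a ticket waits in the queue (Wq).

First, compute utilization: ρ = λ/μ = 11.5/17.6 = 0.6534
For M/M/1: Wq = λ/(μ(μ-λ))
Wq = 11.5/(17.6 × (17.6-11.5))
Wq = 11.5/(17.6 × 6.10)
Wq = 0.1071 hours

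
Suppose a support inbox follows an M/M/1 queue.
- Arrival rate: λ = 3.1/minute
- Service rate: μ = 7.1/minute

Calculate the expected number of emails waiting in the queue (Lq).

ρ = λ/μ = 3.1/7.1 = 0.4366
For M/M/1: Lq = λ²/(μ(μ-λ))
Lq = 9.61/(7.1 × 4.00)
Lq = 0.3384 emails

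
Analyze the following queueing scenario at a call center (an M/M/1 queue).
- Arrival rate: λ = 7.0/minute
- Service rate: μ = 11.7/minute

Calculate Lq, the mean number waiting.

ρ = λ/μ = 7.0/11.7 = 0.5983
For M/M/1: Lq = λ²/(μ(μ-λ))
Lq = 49.00/(11.7 × 4.70)
Lq = 0.8911 calls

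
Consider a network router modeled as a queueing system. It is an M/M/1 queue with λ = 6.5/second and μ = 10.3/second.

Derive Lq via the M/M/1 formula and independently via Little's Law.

Method 1 (direct): Lq = λ²/(μ(μ-λ)) = 42.25/(10.3 × 3.80) = 1.0795

Method 2 (Little's Law):
W = 1/(μ-λ) = 1/3.80 = 0.26316
Wq = W - 1/μ = 0.26316 - 0.097087 = 0.16607
Lq = λWq = 6.5 × 0.16607 = 1.0795 ✔ (matches Method 1)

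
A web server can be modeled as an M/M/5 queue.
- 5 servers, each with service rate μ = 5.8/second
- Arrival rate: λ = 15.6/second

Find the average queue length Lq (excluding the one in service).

Traffic intensity: ρ = λ/(cμ) = 15.6/(5×5.8) = 0.5379
Since ρ = 0.5379 < 1, system is stable.
Offered load a = λ/μ = cρ = 15.6/5.8 = 2.6897
P₀ = [ Σₙ₌₀^4 aⁿ/n! + a^5/(5!(1-ρ)) ]⁻¹
Σ = a^0/0! + a^1/1! + a^2/2! + a^3/3! + a^4/4! = 1.0000 + 2.6897 + 3.6171 + 3.2429 + 2.1806 = 12.7303
a^5/(5!(1-ρ)) = 140.7612/(120 × 0.46207) = 2.5386
P₀ = 1/(12.7303 + 2.5386) = 0.06549
Lq = P₀·a^5·ρ / (5!(1-ρ)²) = 0.065493 × 140.7612 × 0.53793 / (120 × 0.21351) = 0.1936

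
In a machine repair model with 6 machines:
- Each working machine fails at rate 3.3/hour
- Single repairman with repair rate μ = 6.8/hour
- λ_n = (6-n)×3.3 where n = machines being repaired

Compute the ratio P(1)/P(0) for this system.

P(1)/P(0) = ∏_{i=0}^{1-1} λ_i/μ_{i+1}
= (6-0)×3.3/6.8
= 2.9118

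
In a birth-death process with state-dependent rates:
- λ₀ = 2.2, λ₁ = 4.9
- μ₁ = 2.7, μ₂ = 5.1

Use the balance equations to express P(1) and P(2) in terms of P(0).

Balance equations:
State 0: λ₀P₀ = μ₁P₁ → P₁ = (λ₀/μ₁)P₀ = (2.2/2.7)P₀ = 0.8148P₀
State 1: P₂ = (λ₀λ₁)/(μ₁μ₂)P₀ = (2.2×4.9)/(2.7×5.1)P₀ = 0.7829P₀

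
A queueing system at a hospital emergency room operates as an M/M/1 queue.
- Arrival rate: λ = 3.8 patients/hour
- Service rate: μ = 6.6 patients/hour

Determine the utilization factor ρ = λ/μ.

Server utilization: ρ = λ/μ
ρ = 3.8/6.6 = 0.5758
The server is busy 57.58% of the time.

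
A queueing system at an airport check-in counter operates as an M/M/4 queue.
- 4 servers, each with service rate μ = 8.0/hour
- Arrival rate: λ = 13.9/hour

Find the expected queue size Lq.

Traffic intensity: ρ = λ/(cμ) = 13.9/(4×8.0) = 0.4344
Since ρ = 0.4344 < 1, system is stable.
Offered load a = λ/μ = cρ = 13.9/8.0 = 1.7375
P₀ = [ Σₙ₌₀^3 aⁿ/n! + a^4/(4!(1-ρ)) ]⁻¹
Σ = a^0/0! + a^1/1! + a^2/2! + a^3/3! = 1.0000 + 1.7375 + 1.5095 + 0.8742 = 5.1212
a^4/(4!(1-ρ)) = 9.1138/(24 × 0.5656) = 0.6714
P₀ = 1/(5.1212 + 0.6714) = 0.1726
Lq = P₀·a^4·ρ / (4!(1-ρ)²) = 0.17264 × 9.1138 × 0.43438 / (24 × 0.31993) = 0.08901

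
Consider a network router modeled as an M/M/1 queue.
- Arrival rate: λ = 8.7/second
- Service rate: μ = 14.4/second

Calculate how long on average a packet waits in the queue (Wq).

First, compute utilization: ρ = λ/μ = 8.7/14.4 = 0.6042
For M/M/1: Wq = λ/(μ(μ-λ))
Wq = 8.7/(14.4 × (14.4-8.7))
Wq = 8.7/(14.4 × 5.70)
Wq = 0.1060 seconds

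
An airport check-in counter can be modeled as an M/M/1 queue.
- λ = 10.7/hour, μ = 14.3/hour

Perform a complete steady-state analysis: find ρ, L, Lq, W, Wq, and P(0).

Step 1: ρ = λ/μ = 10.7/14.3 = 0.7483
Step 2: L = λ/(μ-λ) = 10.7/3.60 = 2.9722
Step 3: Lq = λ²/(μ(μ-λ)) = 114.49/(14.3×3.60) = 2.2240
Step 4: W = 1/(μ-λ) = 1/3.60 = 0.27778
Step 5: Wq = λ/(μ(μ-λ)) = 10.7/(14.3×3.60) = 0.2078
Step 6: P(0) = 1-ρ = 0.2517
Verify: L = λW = 10.7×0.27778 = 2.9722 ✔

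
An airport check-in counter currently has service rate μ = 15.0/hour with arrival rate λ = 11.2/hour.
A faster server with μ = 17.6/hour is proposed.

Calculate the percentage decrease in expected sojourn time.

System 1: ρ₁ = 11.2/15.0 = 0.7467, W₁ = 1/(15.0-11.2) = 0.26316
System 2: ρ₂ = 11.2/17.6 = 0.6364, W₂ = 1/(17.6-11.2) = 0.15625
Improvement: (W₁-W₂)/W₁ = (0.26316-0.15625)/0.26316 = 40.63%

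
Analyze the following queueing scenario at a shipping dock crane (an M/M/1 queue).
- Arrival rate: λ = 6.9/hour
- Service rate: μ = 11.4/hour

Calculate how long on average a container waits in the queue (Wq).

First, compute utilization: ρ = λ/μ = 6.9/11.4 = 0.6053
For M/M/1: Wq = λ/(μ(μ-λ))
Wq = 6.9/(11.4 × (11.4-6.9))
Wq = 6.9/(11.4 × 4.50)
Wq = 0.1345 hours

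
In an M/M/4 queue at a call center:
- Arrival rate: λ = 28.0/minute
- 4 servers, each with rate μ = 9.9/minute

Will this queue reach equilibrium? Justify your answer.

Stability requires ρ = λ/(cμ) < 1
ρ = 28.0/(4 × 9.9) = 28.0/39.60 = 0.7071
Since 0.7071 < 1, the system is STABLE.
The servers are busy 70.71% of the time.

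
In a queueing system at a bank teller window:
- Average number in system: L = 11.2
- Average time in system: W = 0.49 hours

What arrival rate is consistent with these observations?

Little's Law: L = λW, so λ = L/W
λ = 11.2/0.49 = 22.8571 transactions/hour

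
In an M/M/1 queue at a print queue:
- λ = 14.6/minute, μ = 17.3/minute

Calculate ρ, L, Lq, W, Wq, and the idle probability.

Step 1: ρ = λ/μ = 14.6/17.3 = 0.8439
Step 2: L = λ/(μ-λ) = 14.6/2.70 = 5.4074
Step 3: Lq = λ²/(μ(μ-λ)) = 213.16/(17.3×2.70) = 4.5635
Step 4: W = 1/(μ-λ) = 1/2.70 = 0.37037
Step 5: Wq = λ/(μ(μ-λ)) = 14.6/(17.3×2.70) = 0.3126
Step 6: P(0) = 1-ρ = 0.1561
Verify: L = λW = 14.6×0.37037 = 5.4074 ✔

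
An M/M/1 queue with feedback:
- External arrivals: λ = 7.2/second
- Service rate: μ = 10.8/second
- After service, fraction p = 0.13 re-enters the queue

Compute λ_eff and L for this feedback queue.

Effective arrival rate: λ_eff = λ/(1-p) = 7.2/(1-0.13) = 7.2/0.87 = 8.275862
ρ = λ_eff/μ = 8.275862/10.8 = 0.766284
L = ρ/(1-ρ) = 0.766284/(1-0.766284) = 3.2787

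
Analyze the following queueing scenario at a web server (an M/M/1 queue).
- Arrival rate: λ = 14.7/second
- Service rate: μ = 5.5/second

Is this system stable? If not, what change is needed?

Stability requires ρ = λ/(cμ) < 1
ρ = 14.7/(1 × 5.5) = 14.7/5.50 = 2.6727
Since 2.6727 ≥ 1, the system is UNSTABLE.
Queue grows without bound. Need μ > λ = 14.7.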